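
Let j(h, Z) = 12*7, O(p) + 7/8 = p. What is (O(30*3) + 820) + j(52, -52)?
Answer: 7945/8 ≈ 993.13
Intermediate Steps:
O(p) = -7/8 + p
j(h, Z) = 84
(O(30*3) + 820) + j(52, -52) = ((-7/8 + 30*3) + 820) + 84 = ((-7/8 + 90) + 820) + 84 = (713/8 + 820) + 84 = 7273/8 + 84 = 7945/8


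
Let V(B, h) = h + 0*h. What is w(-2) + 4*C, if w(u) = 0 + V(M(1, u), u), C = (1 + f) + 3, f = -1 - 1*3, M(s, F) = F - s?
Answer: -2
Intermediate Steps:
f = -4 (f = -1 - 3 = -4)
C = 0 (C = (1 - 4) + 3 = -3 + 3 = 0)
V(B, h) = h (V(B, h) = h + 0 = h)
w(u) = u (w(u) = 0 + u = u)
w(-2) + 4*C = -2 + 4*0 = -2 + 0 = -2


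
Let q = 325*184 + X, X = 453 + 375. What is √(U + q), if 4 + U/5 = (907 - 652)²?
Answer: √385733 ≈ 621.07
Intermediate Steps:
X = 828
U = 325105 (U = -20 + 5*(907 - 652)² = -20 + 5*255² = -20 + 5*65025 = -20 + 325125 = 325105)
q = 60628 (q = 325*184 + 828 = 59800 + 828 = 60628)
√(U + q) = √(325105 + 60628) = √385733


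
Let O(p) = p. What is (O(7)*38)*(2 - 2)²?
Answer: 0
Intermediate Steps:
(O(7)*38)*(2 - 2)² = (7*38)*(2 - 2)² = 266*0² = 266*0 = 0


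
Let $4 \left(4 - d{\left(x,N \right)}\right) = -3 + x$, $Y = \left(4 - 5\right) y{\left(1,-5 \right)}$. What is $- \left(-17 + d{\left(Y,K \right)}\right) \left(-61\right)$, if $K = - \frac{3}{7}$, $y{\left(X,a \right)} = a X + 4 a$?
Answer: $- \frac{2257}{2} \approx -1128.5$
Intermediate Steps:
$y{\left(X,a \right)} = 4 a + X a$ ($y{\left(X,a \right)} = X a + 4 a = 4 a + X a$)
$K = - \frac{3}{7}$ ($K = \left(-3\right) \frac{1}{7} = - \frac{3}{7} \approx -0.42857$)
$Y = 25$ ($Y = \left(4 - 5\right) \left(- 5 \left(4 + 1\right)\right) = - \left(-5\right) 5 = \left(-1\right) \left(-25\right) = 25$)
$d{\left(x,N \right)} = \frac{19}{4} - \frac{x}{4}$ ($d{\left(x,N \right)} = 4 - \frac{-3 + x}{4} = 4 - \left(- \frac{3}{4} + \frac{x}{4}\right) = \frac{19}{4} - \frac{x}{4}$)
$- \left(-17 + d{\left(Y,K \right)}\right) \left(-61\right) = - \left(-17 + \left(\frac{19}{4} - \frac{25}{4}\right)\right) \left(-61\right) = - \left(-17 - \frac{3}{2}\right) \left(-61\right) = - \frac{\left(-37\right) \left(-61\right)}{2} = \left(-1\right) \frac{2257}{2} = - \frac{2257}{2}$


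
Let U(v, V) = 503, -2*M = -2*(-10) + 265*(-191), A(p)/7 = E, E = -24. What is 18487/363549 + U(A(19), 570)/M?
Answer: 144564451/2043751295 ≈ 0.070735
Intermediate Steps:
A(p) = -168 (A(p) = 7*(-24) = -168)
M = 50595/2 (M = -(-2*(-10) + 265*(-191))/2 = -(20 - 50615)/2 = -½*(-50595) = 50595/2 ≈ 25298.)
18487/363549 + U(A(19), 570)/M = 18487/363549 + 503/(50595/2) = 18487*(1/363549) + 503*(2/50595) = 18487/363549 + 1006/50595 = 144564451/2043751295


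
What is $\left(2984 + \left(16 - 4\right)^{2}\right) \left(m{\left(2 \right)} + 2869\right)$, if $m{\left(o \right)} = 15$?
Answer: $9021152$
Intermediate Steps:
$\left(2984 + \left(16 - 4\right)^{2}\right) \left(m{\left(2 \right)} + 2869\right) = \left(2984 + \left(16 - 4\right)^{2}\right) \left(15 + 2869\right) = \left(2984 + 12^{2}\right) 2884 = \left(2984 + 144\right) 2884 = 3128 \cdot 2884 = 9021152$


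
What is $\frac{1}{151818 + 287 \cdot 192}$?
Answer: $\frac{1}{206922} \approx 4.8327 \cdot 10^{-6}$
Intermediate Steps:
$\frac{1}{151818 + 287 \cdot 192} = \frac{1}{151818 + 55104} = \frac{1}{206922}$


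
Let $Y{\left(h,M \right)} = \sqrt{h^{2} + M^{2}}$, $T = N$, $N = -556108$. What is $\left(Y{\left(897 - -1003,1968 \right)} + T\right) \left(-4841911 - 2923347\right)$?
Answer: $4318322095864 - 31061032 \sqrt{467689} \approx 4.2971 \cdot 10^{12}$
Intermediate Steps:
$T = -556108$
$Y{\left(h,M \right)} = \sqrt{M^{2} + h^{2}}$
$\left(Y{\left(897 - -1003,1968 \right)} + T\right) \left(-4841911 - 2923347\right) = \left(\sqrt{1968^{2} + \left(897 - -1003\right)^{2}} - 556108\right) \left(-4841911 - 2923347\right) = \left(\sqrt{3873024 + \left(897 + 1003\right)^{2}} - 556108\right) \left(-7765258\right) = \left(\sqrt{3873024 + 1900^{2}} - 556108\right) \left(-7765258\right) = \left(\sqrt{3873024 + 3610000} - 556108\right) \left(-7765258\right) = \left(\sqrt{7483024} - 556108\right) \left(-7765258\right) = \left(4 \sqrt{467689} - 556108\right) \left(-7765258\right) = \left(-556108 + 4 \sqrt{467689}\right) \left(-7765258\right) = 4318322095864 - 31061032 \sqrt{467689}$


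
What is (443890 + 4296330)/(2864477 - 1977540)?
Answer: 4740220/886937 ≈ 5.3445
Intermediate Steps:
(443890 + 4296330)/(2864477 - 1977540) = 4740220/886937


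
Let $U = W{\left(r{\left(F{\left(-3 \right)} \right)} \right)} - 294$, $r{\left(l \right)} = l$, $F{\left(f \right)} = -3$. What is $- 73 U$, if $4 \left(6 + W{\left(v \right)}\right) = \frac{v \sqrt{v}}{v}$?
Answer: $21900 - \frac{73 i \sqrt{3}}{4} \approx 21900.0 - 31.61 i$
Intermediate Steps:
$W{\left(v \right)} = -6 + \frac{\sqrt{v}}{4}$ ($W{\left(v \right)} = -6 + \frac{v \sqrt{v} \frac{1}{v}}{4} = -6 + \frac{v^{\frac{3}{2}} \frac{1}{v}}{4} = -6 + \frac{\sqrt{v}}{4}$)
$U = -300 + \frac{i \sqrt{3}}{4}$ ($U = \left(-6 + \frac{\sqrt{-3}}{4}\right) - 294 = \left(-6 + \frac{i \sqrt{3}}{4}\right) - 294 = -300 + \frac{i \sqrt{3}}{4} \approx -300.0 + 0.43301 i$)
$- 73 U = - 73 \left(-300 + \frac{i \sqrt{3}}{4}\right) = 21900 - \frac{73 i \sqrt{3}}{4}$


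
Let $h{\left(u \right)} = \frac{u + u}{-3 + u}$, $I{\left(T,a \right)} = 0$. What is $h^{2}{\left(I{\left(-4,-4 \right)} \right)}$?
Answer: $0$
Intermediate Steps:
$h{\left(u \right)} = \frac{2 u}{-3 + u}$
$h^{2}{\left(I{\left(-4,-4 \right)} \right)} = \left(2 \cdot 0 \frac{1}{-3 + 0}\right)^{2} = \left(2 \cdot 0 \frac{1}{-3}\right)^{2} = \left(2 \cdot 0 \left(- \frac{1}{3}\right)\right)^{2} = 0^{2} = 0$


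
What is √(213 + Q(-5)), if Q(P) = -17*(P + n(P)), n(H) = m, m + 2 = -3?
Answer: √383 ≈ 19.570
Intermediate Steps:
m = -5 (m = -2 - 3 = -5)
n(H) = -5
Q(P) = 85 - 17*P (Q(P) = -17*(P - 5) = -17*(-5 + P) = 85 - 17*P)
√(213 + Q(-5)) = √(213 + (85 - 17*(-5))) = √(213 + (85 + 85)) = √(213 + 170) = √383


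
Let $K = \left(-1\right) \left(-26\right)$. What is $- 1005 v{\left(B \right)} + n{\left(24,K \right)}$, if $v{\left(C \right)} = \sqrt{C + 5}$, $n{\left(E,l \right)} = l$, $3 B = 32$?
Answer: $26 - 335 \sqrt{141} \approx -3951.9$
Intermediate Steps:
$B = \frac{32}{3}$ ($B = \frac{1}{3} \cdot 32 = \frac{32}{3} \approx 10.667$)
$K = 26$
$v{\left(C \right)} = \sqrt{5 + C}$
$- 1005 v{\left(B \right)} + n{\left(24,K \right)} = - 1005 \sqrt{5 + \frac{32}{3}} + 26 = - 1005 \sqrt{\frac{47}{3}} + 26 = - 1005 \frac{\sqrt{141}}{3} + 26 = - 335 \sqrt{141} + 26 = 26 - 335 \sqrt{141}$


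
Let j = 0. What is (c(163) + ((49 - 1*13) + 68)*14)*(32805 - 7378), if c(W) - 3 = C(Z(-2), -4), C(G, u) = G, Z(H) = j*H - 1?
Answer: 37072566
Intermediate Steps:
Z(H) = -1 (Z(H) = 0*H - 1 = 0 - 1 = -1)
c(W) = 2 (c(W) = 3 - 1 = 2)
(c(163) + ((49 - 1*13) + 68)*14)*(32805 - 7378) = (2 + ((49 - 1*13) + 68)*14)*(32805 - 7378) = (2 + ((49 - 13) + 68)*14)*25427 = (2 + (36 + 68)*14)*25427 = (2 + 104*14)*25427 = (2 + 1456)*25427 = 1458*25427 = 37072566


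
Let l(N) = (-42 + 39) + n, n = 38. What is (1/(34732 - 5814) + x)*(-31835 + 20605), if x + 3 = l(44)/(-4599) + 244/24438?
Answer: 1302477458971085/38691720099 ≈ 33663.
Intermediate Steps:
l(N) = 35 (l(N) = (-42 + 39) + 38 = -3 + 38 = 35)
x = -8021530/2675961 (x = -3 + (35/(-4599) + 244/24438) = -3 + (35*(-1/4599) + 244*(1/24438)) = -3 + (-5/657 + 122/12219) = -3 + 6353/2675961 = -8021530/2675961 ≈ -2.9976)
(1/(34732 - 5814) + x)*(-31835 + 20605) = (1/(34732 - 5814) - 8021530/2675961)*(-31835 + 20605) = (1/28918 - 8021530/2675961)*(-11230) = -231963928579/77383440198*(-11230) = 1302477458971085/38691720099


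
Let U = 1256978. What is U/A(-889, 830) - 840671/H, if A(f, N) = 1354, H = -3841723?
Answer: 2415049780814/2600846471 ≈ 928.56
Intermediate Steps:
U/A(-889, 830) - 840671/H = 1256978/1354 - 840671/(-3841723) = 1256978*(1/1354) - 840671*(-1/3841723) = 628489/677 + 840671/3841723 = 2415049780814/2600846471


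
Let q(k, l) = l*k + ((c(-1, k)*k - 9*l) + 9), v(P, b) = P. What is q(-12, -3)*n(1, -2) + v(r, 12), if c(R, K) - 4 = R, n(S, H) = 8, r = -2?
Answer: 286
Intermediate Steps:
c(R, K) = 4 + R
q(k, l) = 9 - 9*l + 3*k + k*l (q(k, l) = l*k + (((4 - 1)*k - 9*l) + 9) = k*l + ((3*k - 9*l) + 9) = k*l + ((-9*l + 3*k) + 9) = k*l + (9 - 9*l + 3*k) = 9 - 9*l + 3*k + k*l)
q(-12, -3)*n(1, -2) + v(r, 12) = (9 - 9*(-3) + 3*(-12) - 12*(-3))*8 - 2 = (9 + 27 - 36 + 36)*8 - 2 = 36*8 - 2 = 288 - 2 = 286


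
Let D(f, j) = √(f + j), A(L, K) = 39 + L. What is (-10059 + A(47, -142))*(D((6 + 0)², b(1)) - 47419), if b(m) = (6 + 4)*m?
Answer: 472909687 - 9973*√46 ≈ 4.7284e+8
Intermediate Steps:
b(m) = 10*m
(-10059 + A(47, -142))*(D((6 + 0)², b(1)) - 47419) = (-10059 + (39 + 47))*(√((6 + 0)² + 10*1) - 47419) = (-10059 + 86)*(√(6² + 10) - 47419) = -9973*(√(36 + 10) - 47419) = -9973*(√46 - 47419) = -9973*(-47419 + √46) = 472909687 - 9973*√46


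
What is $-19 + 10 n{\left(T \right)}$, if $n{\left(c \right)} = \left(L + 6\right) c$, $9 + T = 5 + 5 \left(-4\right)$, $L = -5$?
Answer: $-259$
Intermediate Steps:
$T = -24$ ($T = -9 + \left(5 + 5 \left(-4\right)\right) = -9 + \left(5 - 20\right) = -9 - 15 = -24$)
$n{\left(c \right)} = c$ ($n{\left(c \right)} = \left(-5 + 6\right) c = 1 c = c$)
$-19 + 10 n{\left(T \right)} = -19 + 10 \left(-24\right) = -19 - 240 = -259$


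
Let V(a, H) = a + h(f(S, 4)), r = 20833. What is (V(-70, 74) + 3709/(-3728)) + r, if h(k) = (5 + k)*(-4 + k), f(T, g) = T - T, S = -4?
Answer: 77326195/3728 ≈ 20742.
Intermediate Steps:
f(T, g) = 0
h(k) = (-4 + k)*(5 + k)
V(a, H) = -20 + a (V(a, H) = a + (-20 + 0 + 0²) = a + (-20 + 0 + 0) = a - 20 = -20 + a)
(V(-70, 74) + 3709/(-3728)) + r = ((-20 - 70) + 3709/(-3728)) + 20833 = (-90 + 3709*(-1/3728)) + 20833 = (-90 - 3709/3728) + 20833 = -339229/3728 + 20833 = 77326195/3728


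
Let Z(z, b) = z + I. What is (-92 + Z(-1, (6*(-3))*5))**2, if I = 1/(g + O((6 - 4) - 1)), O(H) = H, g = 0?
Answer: 8464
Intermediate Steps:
I = 1 (I = 1/(0 + ((6 - 4) - 1)) = 1/(0 + (2 - 1)) = 1/(0 + 1) = 1/1 = 1)
Z(z, b) = 1 + z (Z(z, b) = z + 1 = 1 + z)
(-92 + Z(-1, (6*(-3))*5))**2 = (-92 + (1 - 1))**2 = (-92 + 0)**2 = (-92)**2 = 8464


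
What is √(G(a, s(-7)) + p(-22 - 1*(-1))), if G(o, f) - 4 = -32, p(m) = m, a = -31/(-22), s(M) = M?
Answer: 7*I ≈ 7.0*I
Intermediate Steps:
a = 31/22 (a = -31*(-1/22) = 31/22 ≈ 1.4091)
G(o, f) = -28 (G(o, f) = 4 - 32 = -28)
√(G(a, s(-7)) + p(-22 - 1*(-1))) = √(-28 + (-22 - 1*(-1))) = √(-28 + (-22 + 1)) = √(-28 - 21) = √(-49) = 7*I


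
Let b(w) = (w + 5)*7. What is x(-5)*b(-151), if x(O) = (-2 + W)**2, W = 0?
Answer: -4088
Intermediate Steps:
b(w) = 35 + 7*w (b(w) = (5 + w)*7 = 35 + 7*w)
x(O) = 4 (x(O) = (-2 + 0)**2 = (-2)**2 = 4)
x(-5)*b(-151) = 4*(35 + 7*(-151)) = 4*(35 - 1057) = 4*(-1022) = -4088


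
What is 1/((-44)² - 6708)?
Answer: -1/4772 ≈ -0.00020956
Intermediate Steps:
1/((-44)² - 6708) = 1/(1936 - 6708) = 1/(-4772) = -1/4772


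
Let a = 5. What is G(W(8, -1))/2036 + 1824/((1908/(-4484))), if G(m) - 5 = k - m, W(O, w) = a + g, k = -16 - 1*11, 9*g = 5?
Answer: -1040757622/242793 ≈ -4286.6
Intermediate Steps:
g = 5/9 (g = (1/9)*5 = 5/9 ≈ 0.55556)
k = -27 (k = -16 - 11 = -27)
W(O, w) = 50/9 (W(O, w) = 5 + 5/9 = 50/9)
G(m) = -22 - m (G(m) = 5 + (-27 - m) = -22 - m)
G(W(8, -1))/2036 + 1824/((1908/(-4484))) = (-22 - 1*50/9)/2036 + 1824/((1908/(-4484))) = (-22 - 50/9)*(1/2036) + 1824/((1908*(-1/4484))) = -248/9*1/2036 + 1824/(-477/1121) = -62/4581 + 1824*(-1121/477) = -62/4581 - 681568/159 = -1040757622/242793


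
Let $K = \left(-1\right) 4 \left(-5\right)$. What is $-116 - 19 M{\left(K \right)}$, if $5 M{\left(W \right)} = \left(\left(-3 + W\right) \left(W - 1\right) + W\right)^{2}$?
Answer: $- \frac{2235911}{5} \approx -4.4718 \cdot 10^{5}$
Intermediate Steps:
$K = 20$ ($K = \left(-4\right) \left(-5\right) = 20$)
$M{\left(W \right)} = \frac{\left(W + \left(-1 + W\right) \left(-3 + W\right)\right)^{2}}{5}$ ($M{\left(W \right)} = \frac{\left(\left(-3 + W\right) \left(W - 1\right) + W\right)^{2}}{5} = \frac{\left(\left(-3 + W\right) \left(-1 + W\right) + W\right)^{2}}{5} = \frac{\left(\left(-1 + W\right) \left(-3 + W\right) + W\right)^{2}}{5} = \frac{\left(W + \left(-1 + W\right) \left(-3 + W\right)\right)^{2}}{5}$)
$-116 - 19 M{\left(K \right)} = -116 - 19 \frac{\left(3 + 20^{2} - 60\right)^{2}}{5} = -116 - 19 \frac{\left(3 + 400 - 60\right)^{2}}{5} = -116 - 19 \frac{343^{2}}{5} = -116 - 19 \cdot \frac{1}{5} \cdot 117649 = -116 - \frac{2235331}{5} = - \frac{2235911}{5}$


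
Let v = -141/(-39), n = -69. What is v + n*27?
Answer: -24172/13 ≈ -1859.4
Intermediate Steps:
v = 47/13 (v = -141*(-1/39) = 47/13 ≈ 3.6154)
v + n*27 = 47/13 - 69*27 = 47/13 - 1863 = -24172/13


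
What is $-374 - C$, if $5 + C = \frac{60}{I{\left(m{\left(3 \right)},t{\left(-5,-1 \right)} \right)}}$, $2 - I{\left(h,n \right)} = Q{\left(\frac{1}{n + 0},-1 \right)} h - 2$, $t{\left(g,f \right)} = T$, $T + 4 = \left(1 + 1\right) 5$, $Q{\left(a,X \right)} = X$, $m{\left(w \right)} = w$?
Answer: $- \frac{2643}{7} \approx -377.57$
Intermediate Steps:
$T = 6$ ($T = -4 + \left(1 + 1\right) 5 = -4 + 2 \cdot 5 = -4 + 10 = 6$)
$t{\left(g,f \right)} = 6$
$I{\left(h,n \right)} = 4 + h$ ($I{\left(h,n \right)} = 2 - \left(- h - 2\right) = 2 - \left(-2 - h\right) = 2 + \left(2 + h\right) = 4 + h$)
$C = \frac{25}{7}$ ($C = -5 + \frac{60}{4 + 3} = -5 + \frac{60}{7} = \frac{25}{7} \approx 3.5714$)
$-374 - C = -374 - \frac{25}{7} = - \frac{2643}{7}$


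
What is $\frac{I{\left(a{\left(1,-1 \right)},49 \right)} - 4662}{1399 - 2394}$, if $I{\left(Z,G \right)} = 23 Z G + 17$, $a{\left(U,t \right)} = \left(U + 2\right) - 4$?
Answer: $\frac{5772}{995} \approx 5.801$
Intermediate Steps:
$a{\left(U,t \right)} = -2 + U$ ($a{\left(U,t \right)} = \left(2 + U\right) - 4 = -2 + U$)
$I{\left(Z,G \right)} = 17 + 23 G Z$ ($I{\left(Z,G \right)} = 23 G Z + 17 = 17 + 23 G Z$)
$\frac{I{\left(a{\left(1,-1 \right)},49 \right)} - 4662}{1399 - 2394} = \frac{\left(17 + 23 \cdot 49 \left(-2 + 1\right)\right) - 4662}{1399 - 2394} = \frac{\left(17 + 23 \cdot 49 \left(-1\right)\right) - 4662}{-995} = \left(\left(17 - 1127\right) - 4662\right) \left(- \frac{1}{995}\right) = \left(-1110 - 4662\right) \left(- \frac{1}{995}\right) = \left(-5772\right) \left(- \frac{1}{995}\right) = \frac{5772}{995}$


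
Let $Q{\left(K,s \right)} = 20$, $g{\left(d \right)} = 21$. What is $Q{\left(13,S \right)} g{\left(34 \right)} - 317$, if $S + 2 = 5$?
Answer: $103$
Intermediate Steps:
$S = 3$ ($S = -2 + 5 = 3$)
$Q{\left(13,S \right)} g{\left(34 \right)} - 317 = 20 \cdot 21 - 317 = 420 - 317 = 103$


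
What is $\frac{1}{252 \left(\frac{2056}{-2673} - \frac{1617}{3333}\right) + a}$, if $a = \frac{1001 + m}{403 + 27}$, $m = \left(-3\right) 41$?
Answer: $- \frac{6449355}{2025401977} \approx -0.0031842$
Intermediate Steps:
$m = -123$
$a = \frac{439}{215}$ ($a = \frac{1001 - 123}{403 + 27} = \frac{1}{430} \cdot 878 = \frac{439}{215} \approx 2.0419$)
$\frac{1}{252 \left(\frac{2056}{-2673} - \frac{1617}{3333}\right) + a} = \frac{1}{252 \left(\frac{2056}{-2673} - \frac{1617}{3333}\right) + \frac{439}{215}} = \frac{1}{252 \left(2056 \left(- \frac{1}{2673}\right) - \frac{49}{101}\right) + \frac{439}{215}} = \frac{1}{252 \left(- \frac{2056}{2673} - \frac{49}{101}\right) + \frac{439}{215}} = \frac{1}{252 \left(- \frac{338633}{269973}\right) + \frac{439}{215}} = \frac{1}{- \frac{9481724}{29997} + \frac{439}{215}} = \frac{1}{- \frac{2025401977}{6449355}} = - \frac{6449355}{2025401977}$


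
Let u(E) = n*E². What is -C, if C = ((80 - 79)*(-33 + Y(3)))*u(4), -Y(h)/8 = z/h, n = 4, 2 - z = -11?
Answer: 12992/3 ≈ 4330.7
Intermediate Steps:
z = 13 (z = 2 - 1*(-11) = 2 + 11 = 13)
Y(h) = -104/h
u(E) = 4*E²
C = -12992/3 (C = ((80 - 79)*(-33 - 104/3))*(4*4²) = (1*(-33 - 104*⅓))*(4*16) = (1*(-33 - 104/3))*64 = (1*(-203/3))*64 = -203/3*64 = -12992/3 ≈ -4330.7)
-C = -1*(-12992/3) = 12992/3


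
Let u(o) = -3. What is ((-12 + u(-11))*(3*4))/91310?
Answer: -18/9131 ≈ -0.0019713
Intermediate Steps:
((-12 + u(-11))*(3*4))/91310 = ((-12 - 3)*(3*4))/91310 = -15*12*(1/91310) = -180*1/91310 = -18/9131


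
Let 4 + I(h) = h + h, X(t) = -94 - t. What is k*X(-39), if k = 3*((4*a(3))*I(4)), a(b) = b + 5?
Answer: -21120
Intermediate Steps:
I(h) = -4 + 2*h (I(h) = -4 + (h + h) = -4 + 2*h)
a(b) = 5 + b
k = 384 (k = 3*((4*(5 + 3))*(-4 + 2*4)) = 3*((4*8)*(-4 + 8)) = 3*(32*4) = 3*128 = 384)
k*X(-39) = 384*(-94 - 1*(-39)) = 384*(-94 + 39) = 384*(-55) = -21120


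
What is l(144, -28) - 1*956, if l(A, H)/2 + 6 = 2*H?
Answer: -1080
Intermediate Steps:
l(A, H) = -12 + 4*H (l(A, H) = -12 + 2*(2*H) = -12 + 4*H)
l(144, -28) - 1*956 = (-12 + 4*(-28)) - 1*956 = (-12 - 112) - 956 = -124 - 956 = -1080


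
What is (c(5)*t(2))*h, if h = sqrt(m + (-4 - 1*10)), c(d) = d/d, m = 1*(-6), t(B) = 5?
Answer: 10*I*sqrt(5) ≈ 22.361*I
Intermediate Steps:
m = -6
c(d) = 1
h = 2*I*sqrt(5) (h = sqrt(-6 + (-4 - 1*10)) = sqrt(-6 + (-4 - 10)) = sqrt(-6 - 14) = sqrt(-20) = 2*I*sqrt(5) ≈ 4.4721*I)
(c(5)*t(2))*h = (1*5)*(2*I*sqrt(5)) = 5*(2*I*sqrt(5)) = 10*I*sqrt(5)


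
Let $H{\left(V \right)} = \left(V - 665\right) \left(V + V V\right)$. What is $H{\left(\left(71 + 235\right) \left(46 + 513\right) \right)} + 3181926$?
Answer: $4985521138808256$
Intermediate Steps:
$H{\left(V \right)} = \left(-665 + V\right) \left(V + V^{2}\right)$
$H{\left(\left(71 + 235\right) \left(46 + 513\right) \right)} + 3181926 = \left(71 + 235\right) \left(46 + 513\right) \left(-665 + \left(\left(71 + 235\right) \left(46 + 513\right)\right)^{2} - 664 \left(71 + 235\right) \left(46 + 513\right)\right) + 3181926 = 306 \cdot 559 \left(-665 + \left(306 \cdot 559\right)^{2} - 664 \cdot 306 \cdot 559\right) + 3181926 = 171054 \left(-665 + 171054^{2} - 113579856\right) + 3181926 = 171054 \left(-665 + 29259470916 - 113579856\right) + 3181926 = 171054 \cdot 29145890395 + 3181926 = 4985521135626330 + 3181926 = 4985521138808256$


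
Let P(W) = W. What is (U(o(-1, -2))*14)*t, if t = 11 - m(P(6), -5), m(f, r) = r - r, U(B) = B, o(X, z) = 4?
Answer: 616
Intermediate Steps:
m(f, r) = 0
t = 11 (t = 11 - 1*0 = 11 + 0 = 11)
(U(o(-1, -2))*14)*t = (4*14)*11 = 56*11 = 616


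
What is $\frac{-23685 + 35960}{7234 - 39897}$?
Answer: $- \frac{12275}{32663} \approx -0.37581$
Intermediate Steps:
$\frac{-23685 + 35960}{7234 - 39897} = \frac{12275}{-32663} = 12275 \left(- \frac{1}{32663}\right) = - \frac{12275}{32663}$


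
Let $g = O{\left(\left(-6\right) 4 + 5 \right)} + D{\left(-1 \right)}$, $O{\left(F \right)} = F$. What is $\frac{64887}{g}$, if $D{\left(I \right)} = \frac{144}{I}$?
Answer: $- \frac{64887}{163} \approx -398.08$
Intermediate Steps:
$g = -163$ ($g = \left(\left(-6\right) 4 + 5\right) + \frac{144}{-1} = \left(-24 + 5\right) + 144 \left(-1\right) = -19 - 144 = -163$)
$\frac{64887}{g} = \frac{64887}{-163} = 64887 \left(- \frac{1}{163}\right) = - \frac{64887}{163}$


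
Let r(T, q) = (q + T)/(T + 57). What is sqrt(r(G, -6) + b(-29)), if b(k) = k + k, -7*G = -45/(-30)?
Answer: 3*I*sqrt(453415)/265 ≈ 7.623*I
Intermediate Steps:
G = -3/14 (G = -(-45)/(7*(-30)) = -(-45)*(-1)/(7*30) = -1/7*3/2 = -3/14 ≈ -0.21429)
r(T, q) = (T + q)/(57 + T)
b(k) = 2*k
sqrt(r(G, -6) + b(-29)) = sqrt((-3/14 - 6)/(57 - 3/14) + 2*(-29)) = sqrt(-87/14/(795/14) - 58) = sqrt((14/795)*(-87/14) - 58) = sqrt(-29/265 - 58) = sqrt(-15399/265) = 3*I*sqrt(453415)/265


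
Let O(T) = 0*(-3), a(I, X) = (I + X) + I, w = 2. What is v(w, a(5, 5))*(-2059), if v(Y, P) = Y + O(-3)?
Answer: -4118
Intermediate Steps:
a(I, X) = X + 2*I
O(T) = 0
v(Y, P) = Y (v(Y, P) = Y + 0 = Y)
v(w, a(5, 5))*(-2059) = 2*(-2059) = -4118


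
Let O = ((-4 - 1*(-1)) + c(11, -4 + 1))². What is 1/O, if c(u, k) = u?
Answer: 1/64 ≈ 0.015625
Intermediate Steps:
O = 64 (O = ((-4 - 1*(-1)) + 11)² = ((-4 + 1) + 11)² = (-3 + 11)² = 8² = 64)
1/O = 1/64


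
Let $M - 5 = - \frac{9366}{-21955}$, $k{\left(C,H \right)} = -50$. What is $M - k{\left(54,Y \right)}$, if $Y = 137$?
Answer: $\frac{1216891}{21955} \approx 55.427$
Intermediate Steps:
$M = \frac{119141}{21955}$ ($M = 5 - \frac{9366}{-21955} = 5 - - \frac{9366}{21955} = 5 + \frac{9366}{21955} = \frac{119141}{21955} \approx 5.4266$)
$M - k{\left(54,Y \right)} = \frac{119141}{21955} - -50 = \frac{119141}{21955} + 50 = \frac{1216891}{21955}$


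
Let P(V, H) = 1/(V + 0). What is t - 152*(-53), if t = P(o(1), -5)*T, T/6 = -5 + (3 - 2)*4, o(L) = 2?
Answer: 8053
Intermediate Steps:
P(V, H) = 1/V
T = -6 (T = 6*(-5 + (3 - 2)*4) = 6*(-5 + 1*4) = 6*(-5 + 4) = 6*(-1) = -6)
t = -3 (t = -6/2 = (½)*(-6) = -3)
t - 152*(-53) = -3 - 152*(-53) = -3 + 8056 = 8053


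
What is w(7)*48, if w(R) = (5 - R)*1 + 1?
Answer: -48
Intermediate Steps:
w(R) = 6 - R (w(R) = (5 - R) + 1 = 6 - R)
w(7)*48 = (6 - 1*7)*48 = (6 - 7)*48 = -1*48 = -48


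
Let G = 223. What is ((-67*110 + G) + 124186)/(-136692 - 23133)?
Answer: -39013/53275 ≈ -0.73230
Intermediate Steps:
((-67*110 + G) + 124186)/(-136692 - 23133) = ((-67*110 + 223) + 124186)/(-136692 - 23133) = ((-7370 + 223) + 124186)/(-159825) = (-7147 + 124186)*(-1/159825) = 117039*(-1/159825) = -39013/53275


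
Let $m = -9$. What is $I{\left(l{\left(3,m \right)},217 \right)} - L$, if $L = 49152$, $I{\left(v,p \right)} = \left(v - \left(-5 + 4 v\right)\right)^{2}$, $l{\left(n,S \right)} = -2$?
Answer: $-49031$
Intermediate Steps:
$I{\left(v,p \right)} = \left(5 - 3 v\right)^{2}$ ($I{\left(v,p \right)} = \left(v - \left(-5 + 4 v\right)\right)^{2} = \left(5 - 3 v\right)^{2}$)
$I{\left(l{\left(3,m \right)},217 \right)} - L = \left(-5 + 3 \left(-2\right)\right)^{2} - 49152 = \left(-5 - 6\right)^{2} - 49152 = \left(-11\right)^{2} - 49152 = 121 - 49152 = -49031$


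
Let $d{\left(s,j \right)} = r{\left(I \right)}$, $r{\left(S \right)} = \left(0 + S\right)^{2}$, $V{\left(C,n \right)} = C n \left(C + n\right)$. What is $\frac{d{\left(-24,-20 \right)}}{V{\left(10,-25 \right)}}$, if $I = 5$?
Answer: $\frac{1}{150} \approx 0.0066667$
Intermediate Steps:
$V{\left(C,n \right)} = C n \left(C + n\right)$
$r{\left(S \right)} = S^{2}$
$d{\left(s,j \right)} = 25$ ($d{\left(s,j \right)} = 5^{2} = 25$)
$\frac{d{\left(-24,-20 \right)}}{V{\left(10,-25 \right)}} = \frac{25}{10 \left(-25\right) \left(10 - 25\right)} = \frac{25}{10 \left(-25\right) \left(-15\right)} = \frac{25}{3750} = 25 \cdot \frac{1}{3750} = \frac{1}{150}$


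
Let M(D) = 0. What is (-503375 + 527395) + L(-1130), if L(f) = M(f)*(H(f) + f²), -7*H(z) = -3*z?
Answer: 24020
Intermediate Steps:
H(z) = 3*z/7 (H(z) = -(-3)*z/7 = 3*z/7)
L(f) = 0 (L(f) = 0*(3*f/7 + f²) = 0*(f² + 3*f/7) = 0)
(-503375 + 527395) + L(-1130) = (-503375 + 527395) + 0 = 24020 + 0 = 24020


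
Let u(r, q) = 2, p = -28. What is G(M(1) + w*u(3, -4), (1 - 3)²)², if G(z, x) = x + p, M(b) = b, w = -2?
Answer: 576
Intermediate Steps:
G(z, x) = -28 + x (G(z, x) = x - 28 = -28 + x)
G(M(1) + w*u(3, -4), (1 - 3)²)² = (-28 + (1 - 3)²)² = (-28 + (-2)²)² = (-28 + 4)² = (-24)² = 576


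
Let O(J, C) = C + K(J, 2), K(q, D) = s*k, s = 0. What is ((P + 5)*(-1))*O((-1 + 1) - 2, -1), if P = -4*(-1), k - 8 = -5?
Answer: 9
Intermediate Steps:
k = 3 (k = 8 - 5 = 3)
P = 4
K(q, D) = 0 (K(q, D) = 0*3 = 0)
O(J, C) = C (O(J, C) = C + 0 = C)
((P + 5)*(-1))*O((-1 + 1) - 2, -1) = ((4 + 5)*(-1))*(-1) = (9*(-1))*(-1) = -9*(-1) = 9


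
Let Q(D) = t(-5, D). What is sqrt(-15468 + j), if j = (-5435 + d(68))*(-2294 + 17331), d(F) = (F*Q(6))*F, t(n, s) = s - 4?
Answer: 3*sqrt(6368957) ≈ 7571.0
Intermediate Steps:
t(n, s) = -4 + s
Q(D) = -4 + D
d(F) = 2*F**2 (d(F) = (F*(-4 + 6))*F = (F*2)*F = (2*F)*F = 2*F**2)
j = 57336081 (j = (-5435 + 2*68**2)*(-2294 + 17331) = (-5435 + 2*4624)*15037 = (-5435 + 9248)*15037 = 3813*15037 = 57336081)
sqrt(-15468 + j) = sqrt(-15468 + 57336081) = sqrt(57320613) = 3*sqrt(6368957)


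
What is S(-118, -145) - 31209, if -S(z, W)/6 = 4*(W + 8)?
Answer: -27921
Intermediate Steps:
S(z, W) = -192 - 24*W (S(z, W) = -24*(W + 8) = -24*(8 + W) = -6*(32 + 4*W) = -192 - 24*W)
S(-118, -145) - 31209 = (-192 - 24*(-145)) - 31209 = (-192 + 3480) - 31209 = 3288 - 31209 = -27921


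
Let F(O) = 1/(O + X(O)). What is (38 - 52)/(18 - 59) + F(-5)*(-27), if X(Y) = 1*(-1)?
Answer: 397/82 ≈ 4.8415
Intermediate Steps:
X(Y) = -1
F(O) = 1/(-1 + O) (F(O) = 1/(O - 1) = 1/(-1 + O))
(38 - 52)/(18 - 59) + F(-5)*(-27) = (38 - 52)/(18 - 59) - 27/(-1 - 5) = -14/(-41) - 27/(-6) = -14*(-1/41) - 1/6*(-27) = 14/41 + 9/2 = 397/82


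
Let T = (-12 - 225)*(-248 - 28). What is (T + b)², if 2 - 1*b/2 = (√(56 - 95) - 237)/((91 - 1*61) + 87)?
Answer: 19528650329720/4563 - 10205528*I*√39/4563 ≈ 4.2798e+9 - 13967.0*I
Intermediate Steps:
T = 65412 (T = -237*(-276) = 65412)
b = 314/39 - 2*I*√39/117 (b = 4 - 2*(√(56 - 95) - 237)/((91 - 1*61) + 87) = 4 - 2*(√(-39) - 237)/((91 - 61) + 87) = 4 - 2*(I*√39 - 237)/(30 + 87) = 4 - 2*(-237 + I*√39)/117 = 4 - 2*(-79/39 + I*√39/117) = 4 + (158/39 - 2*I*√39/117) = 314/39 - 2*I*√39/117 ≈ 8.0513 - 0.10675*I)
(T + b)² = (65412 + (314/39 - 2*I*√39/117))² = (2551382/39 - 2*I*√39/117)²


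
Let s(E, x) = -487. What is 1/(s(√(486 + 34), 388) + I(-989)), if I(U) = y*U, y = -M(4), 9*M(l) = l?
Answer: -9/427 ≈ -0.021077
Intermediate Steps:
M(l) = l/9
y = -4/9 ≈ -0.44444
I(U) = -4*U/9
1/(s(√(486 + 34), 388) + I(-989)) = 1/(-487 - 4/9*(-989)) = 1/(-487 + 3956/9) = 1/(-427/9) = -9/427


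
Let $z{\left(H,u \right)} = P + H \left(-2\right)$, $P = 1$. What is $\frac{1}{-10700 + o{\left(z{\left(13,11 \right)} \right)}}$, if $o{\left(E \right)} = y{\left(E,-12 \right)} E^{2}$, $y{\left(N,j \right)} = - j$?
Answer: $- \frac{1}{3200} \approx -0.0003125$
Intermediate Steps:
$z{\left(H,u \right)} = 1 - 2 H$ ($z{\left(H,u \right)} = 1 + H \left(-2\right) = 1 - 2 H$)
$o{\left(E \right)} = 12 E^{2}$ ($o{\left(E \right)} = \left(-1\right) \left(-12\right) E^{2} = 12 E^{2}$)
$\frac{1}{-10700 + o{\left(z{\left(13,11 \right)} \right)}} = \frac{1}{-10700 + 12 \left(1 - 26\right)^{2}} = \frac{1}{-10700 + 12 \left(-25\right)^{2}} = \frac{1}{-10700 + 12 \cdot 625} = \frac{1}{-10700 + 7500} = \frac{1}{-3200} = - \frac{1}{3200}$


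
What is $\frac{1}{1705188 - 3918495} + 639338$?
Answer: $\frac{1415051270765}{2213307} \approx 6.3934 \cdot 10^{5}$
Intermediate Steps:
$\frac{1}{1705188 - 3918495} + 639338 = \frac{1}{-2213307} + 639338 = - \frac{1}{2213307} + 639338 = \frac{1415051270765}{2213307}$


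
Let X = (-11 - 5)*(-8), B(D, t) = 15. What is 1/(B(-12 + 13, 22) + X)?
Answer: 1/143 ≈ 0.0069930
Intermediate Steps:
X = 128 (X = -16*(-8) = 128)
1/(B(-12 + 13, 22) + X) = 1/(15 + 128) = 1/143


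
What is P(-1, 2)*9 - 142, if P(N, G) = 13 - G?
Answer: -43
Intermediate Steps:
P(-1, 2)*9 - 142 = (13 - 1*2)*9 - 142 = (13 - 2)*9 - 142 = 11*9 - 142 = 99 - 142 = -43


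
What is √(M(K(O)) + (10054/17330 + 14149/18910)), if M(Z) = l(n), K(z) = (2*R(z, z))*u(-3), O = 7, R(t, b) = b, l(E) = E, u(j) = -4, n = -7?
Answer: I*√6090983525655370/32771030 ≈ 2.3815*I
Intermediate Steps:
K(z) = -8*z (K(z) = (2*z)*(-4) = -8*z)
M(Z) = -7
√(M(K(O)) + (10054/17330 + 14149/18910)) = √(-7 + (10054/17330 + 14149/18910)) = √(-7 + (10054*(1/17330) + 14149*(1/18910))) = √(-7 + (5027/8665 + 14149/18910)) = √(-7 + 43532331/32771030) = √(-185864879/32771030) = I*√6090983525655370/32771030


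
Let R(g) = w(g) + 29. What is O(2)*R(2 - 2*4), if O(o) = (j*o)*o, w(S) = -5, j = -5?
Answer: -480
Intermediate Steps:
O(o) = -5*o² (O(o) = (-5*o)*o = -5*o²)
R(g) = 24 (R(g) = -5 + 29 = 24)
O(2)*R(2 - 2*4) = -5*2²*24 = -5*4*24 = -20*24 = -480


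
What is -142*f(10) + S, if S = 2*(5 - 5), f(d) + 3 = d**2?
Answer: -13774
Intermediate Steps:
f(d) = -3 + d**2
S = 0 (S = 2*0 = 0)
-142*f(10) + S = -142*(-3 + 10**2) + 0 = -142*(-3 + 100) + 0 = -142*97 + 0 = -13774 + 0 = -13774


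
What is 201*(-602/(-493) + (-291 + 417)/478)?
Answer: 35162337/117827 ≈ 298.42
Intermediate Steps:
201*(-602/(-493) + (-291 + 417)/478) = 201*(-602*(-1/493) + 126*(1/478)) = 201*(602/493 + 63/239) = 201*(174937/117827) = 35162337/117827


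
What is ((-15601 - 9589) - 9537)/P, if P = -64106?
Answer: 4961/9158 ≈ 0.54171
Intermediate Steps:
((-15601 - 9589) - 9537)/P = ((-15601 - 9589) - 9537)/(-64106) = (-25190 - 9537)*(-1/64106) = -34727*(-1/64106) = 4961/9158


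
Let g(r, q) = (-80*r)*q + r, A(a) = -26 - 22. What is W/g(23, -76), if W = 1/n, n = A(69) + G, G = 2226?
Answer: 1/304621614 ≈ 3.2828e-9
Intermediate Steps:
A(a) = -48
n = 2178 (n = -48 + 2226 = 2178)
g(r, q) = r - 80*q*r (g(r, q) = -80*q*r + r = r - 80*q*r)
W = 1/2178 ≈ 0.00045914
W/g(23, -76) = 1/(2178*((23*(1 - 80*(-76))))) = 1/(2178*((23*(1 + 6080)))) = 1/(2178*((23*6081))) = (1/2178)/139863 = (1/2178)*(1/139863) = 1/304621614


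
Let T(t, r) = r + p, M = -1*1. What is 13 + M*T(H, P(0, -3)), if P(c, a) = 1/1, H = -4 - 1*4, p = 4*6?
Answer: -12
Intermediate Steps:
p = 24
H = -8 (H = -4 - 4 = -8)
P(c, a) = 1
M = -1
T(t, r) = 24 + r (T(t, r) = r + 24 = 24 + r)
13 + M*T(H, P(0, -3)) = 13 - (24 + 1) = 13 - 1*25 = 13 - 25 = -12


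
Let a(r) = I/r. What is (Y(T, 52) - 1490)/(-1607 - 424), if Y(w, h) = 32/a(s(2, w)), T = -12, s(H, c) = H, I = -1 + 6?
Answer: 2462/3385 ≈ 0.72733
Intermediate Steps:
I = 5
a(r) = 5/r
Y(w, h) = 64/5 (Y(w, h) = 32/((5/2)) = 32/((5*(½))) = 32/(5/2) = 32*(⅖) = 64/5)
(Y(T, 52) - 1490)/(-1607 - 424) = (64/5 - 1490)/(-1607 - 424) = -7386/5/(-2031) = -7386/5*(-1/2031) = 2462/3385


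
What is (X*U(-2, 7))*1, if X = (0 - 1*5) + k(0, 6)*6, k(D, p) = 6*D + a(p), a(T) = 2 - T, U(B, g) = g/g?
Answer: -29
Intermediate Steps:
U(B, g) = 1
k(D, p) = 2 - p + 6*D (k(D, p) = 6*D + (2 - p) = 2 - p + 6*D)
X = -29 (X = (0 - 1*5) + (2 - 1*6 + 6*0)*6 = (0 - 5) + (2 - 6 + 0)*6 = -5 - 4*6 = -5 - 24 = -29)
(X*U(-2, 7))*1 = -29*1*1 = -29*1 = -29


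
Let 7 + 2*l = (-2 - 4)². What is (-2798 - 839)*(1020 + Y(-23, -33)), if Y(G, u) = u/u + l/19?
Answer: -141213799/38 ≈ -3.7162e+6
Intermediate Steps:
l = 29/2 (l = -7/2 + (-2 - 4)²/2 = -7/2 + (½)*(-6)² = -7/2 + (½)*36 = -7/2 + 18 = 29/2 ≈ 14.500)
Y(G, u) = 67/38 (Y(G, u) = u/u + (29/2)/19 = 1 + (29/2)*(1/19) = 1 + 29/38 = 67/38)
(-2798 - 839)*(1020 + Y(-23, -33)) = (-2798 - 839)*(1020 + 67/38) = -3637*38827/38 = -141213799/38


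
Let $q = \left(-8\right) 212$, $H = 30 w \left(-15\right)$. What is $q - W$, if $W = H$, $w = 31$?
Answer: $12254$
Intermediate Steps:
$H = -13950$ ($H = 30 \cdot 31 \left(-15\right) = 930 \left(-15\right) = -13950$)
$W = -13950$
$q = -1696$
$q - W = -1696 - -13950 = -1696 + 13950 = 12254$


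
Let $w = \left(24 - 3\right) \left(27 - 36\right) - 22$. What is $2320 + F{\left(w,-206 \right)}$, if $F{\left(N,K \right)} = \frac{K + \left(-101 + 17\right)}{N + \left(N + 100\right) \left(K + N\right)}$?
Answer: $\frac{53448015}{23038} \approx 2320.0$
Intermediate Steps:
$w = -211$ ($w = 21 \left(-9\right) - 22 = -189 - 22 = -211$)
$F{\left(N,K \right)} = \frac{-84 + K}{N + \left(100 + N\right) \left(K + N\right)}$ ($F{\left(N,K \right)} = \frac{K - 84}{N + \left(100 + N\right) \left(K + N\right)} = \frac{-84 + K}{N + \left(100 + N\right) \left(K + N\right)}$)
$2320 + F{\left(w,-206 \right)} = 2320 + \frac{-84 - 206}{\left(-211\right)^{2} + 100 \left(-206\right) + 101 \left(-211\right) - -43466} = 2320 + \frac{1}{44521 - 20600 - 21311 + 43466} \left(-290\right) = 2320 + \frac{1}{46076} \left(-290\right) = 2320 - \frac{145}{23038} = \frac{53448015}{23038}$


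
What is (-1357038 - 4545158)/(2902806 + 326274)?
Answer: -1475549/807270 ≈ -1.8278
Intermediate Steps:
(-1357038 - 4545158)/(2902806 + 326274) = -5902196/3229080 = -5902196*1/3229080 = -1475549/807270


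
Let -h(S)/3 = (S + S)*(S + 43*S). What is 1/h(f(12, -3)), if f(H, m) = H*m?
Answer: -1/342144 ≈ -2.9227e-6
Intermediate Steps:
h(S) = -264*S**2 (h(S) = -3*(S + S)*(S + 43*S) = -3*2*S*44*S = -264*S**2)
1/h(f(12, -3)) = 1/(-264*(12*(-3))**2) = 1/(-264*(-36)**2) = 1/(-264*1296) = 1/(-342144) = -1/342144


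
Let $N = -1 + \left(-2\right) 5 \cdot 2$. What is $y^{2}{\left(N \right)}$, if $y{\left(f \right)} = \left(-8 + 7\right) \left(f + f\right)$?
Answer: $1764$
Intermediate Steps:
$N = -21$ ($N = -1 - 20 = -21$)
$y{\left(f \right)} = - 2 f$
$y^{2}{\left(N \right)} = \left(\left(-2\right) \left(-21\right)\right)^{2} = 42^{2} = 1764$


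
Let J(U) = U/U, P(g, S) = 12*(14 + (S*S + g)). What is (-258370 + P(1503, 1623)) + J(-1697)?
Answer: 31369383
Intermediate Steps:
P(g, S) = 168 + 12*g + 12*S² (P(g, S) = 12*(14 + (S² + g)) = 12*(14 + (g + S²)) = 12*(14 + g + S²) = 168 + 12*g + 12*S²)
J(U) = 1
(-258370 + P(1503, 1623)) + J(-1697) = (-258370 + (168 + 12*1503 + 12*1623²)) + 1 = (-258370 + (168 + 18036 + 12*2634129)) + 1 = (-258370 + (168 + 18036 + 31609548)) + 1 = (-258370 + 31627752) + 1 = 31369382 + 1 = 31369383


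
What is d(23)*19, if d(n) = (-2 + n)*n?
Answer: 9177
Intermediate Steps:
d(n) = n*(-2 + n)
d(23)*19 = (23*(-2 + 23))*19 = (23*21)*19 = 483*19 = 9177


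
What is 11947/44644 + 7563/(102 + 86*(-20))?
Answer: -159156163/36116996 ≈ -4.4067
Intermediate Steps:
11947/44644 + 7563/(102 + 86*(-20)) = 11947*(1/44644) + 7563/(102 - 1720) = 11947/44644 + 7563/(-1618) = 11947/44644 + 7563*(-1/1618) = 11947/44644 - 7563/1618 = -159156163/36116996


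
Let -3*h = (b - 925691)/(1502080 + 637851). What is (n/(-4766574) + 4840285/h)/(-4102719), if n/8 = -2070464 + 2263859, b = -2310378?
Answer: -24685790194094688805/10547381023139155119 ≈ -2.3405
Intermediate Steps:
h = 3236069/6419793 (h = -(-2310378 - 925691)/(3*(1502080 + 637851)) = -(-3236069)/(3*2139931) = -⅓*(-3236069/2139931) = 3236069/6419793 ≈ 0.50408)
n = 1547160 (n = 8*(-2070464 + 2263859) = 8*193395 = 1547160)
(n/(-4766574) + 4840285/h)/(-4102719) = (1547160/(-4766574) + 4840285/(3236069/6419793))/(-4102719) = (1547160*(-1/4766574) + 4840285*(6419793/3236069))*(-1/4102719) = (-257860/794429 + 31073627761005/3236069)*(-1/4102719) = (24685790194094688805/2570827059601)*(-1/4102719) = -24685790194094688805/10547381023139155119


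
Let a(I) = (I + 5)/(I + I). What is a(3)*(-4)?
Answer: -16/3 ≈ -5.3333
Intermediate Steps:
a(I) = (5 + I)/(2*I) (a(I) = (5 + I)/((2*I)) = (5 + I)*(1/(2*I)) = (5 + I)/(2*I))
a(3)*(-4) = ((1/2)*(5 + 3)/3)*(-4) = ((1/2)*(1/3)*8)*(-4) = (4/3)*(-4) = -16/3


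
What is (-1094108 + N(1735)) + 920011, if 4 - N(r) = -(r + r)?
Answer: -170623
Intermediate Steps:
N(r) = 4 + 2*r (N(r) = 4 - (-1)*(r + r) = 4 - (-1)*2*r = 4 - (-2)*r = 4 + 2*r)
(-1094108 + N(1735)) + 920011 = (-1094108 + (4 + 2*1735)) + 920011 = (-1094108 + (4 + 3470)) + 920011 = (-1094108 + 3474) + 920011 = -1090634 + 920011 = -170623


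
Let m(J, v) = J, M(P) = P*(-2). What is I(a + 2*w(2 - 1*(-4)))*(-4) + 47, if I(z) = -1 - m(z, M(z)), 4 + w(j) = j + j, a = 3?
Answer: 127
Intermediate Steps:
M(P) = -2*P
w(j) = -4 + 2*j (w(j) = -4 + (j + j) = -4 + 2*j)
I(z) = -1 - z
I(a + 2*w(2 - 1*(-4)))*(-4) + 47 = (-1 - (3 + 2*(-4 + 2*(2 - 1*(-4)))))*(-4) + 47 = (-1 - (3 + 2*(-4 + 2*(2 + 4))))*(-4) + 47 = (-1 - (3 + 2*(-4 + 2*6)))*(-4) + 47 = (-1 - (3 + 2*(-4 + 12)))*(-4) + 47 = (-1 - (3 + 2*8))*(-4) + 47 = (-1 - (3 + 16))*(-4) + 47 = (-1 - 1*19)*(-4) + 47 = (-1 - 19)*(-4) + 47 = -20*(-4) + 47 = 80 + 47 = 127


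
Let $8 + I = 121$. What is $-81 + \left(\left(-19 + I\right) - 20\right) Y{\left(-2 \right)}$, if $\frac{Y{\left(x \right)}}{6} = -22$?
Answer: $-9849$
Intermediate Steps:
$Y{\left(x \right)} = -132$ ($Y{\left(x \right)} = 6 \left(-22\right) = -132$)
$I = 113$ ($I = -8 + 121 = 113$)
$-81 + \left(\left(-19 + I\right) - 20\right) Y{\left(-2 \right)} = -81 + \left(\left(-19 + 113\right) - 20\right) \left(-132\right) = -81 + \left(94 - 20\right) \left(-132\right) = -81 + 74 \left(-132\right) = -81 - 9768 = -9849$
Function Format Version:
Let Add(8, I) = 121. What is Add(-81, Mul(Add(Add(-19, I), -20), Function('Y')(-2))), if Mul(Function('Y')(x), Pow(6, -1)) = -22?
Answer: -9849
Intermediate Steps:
Function('Y')(x) = -132 (Function('Y')(x) = Mul(6, -22) = -132)
I = 113 (I = Add(-8, 121) = 113)
Add(-81, Mul(Add(Add(-19, I), -20), Function('Y')(-2))) = Add(-81, Mul(Add(Add(-19, 113), -20), -132)) = Add(-81, Mul(Add(94, -20), -132)) = Add(-81, Mul(74, -132)) = Add(-81, -9768) = -9849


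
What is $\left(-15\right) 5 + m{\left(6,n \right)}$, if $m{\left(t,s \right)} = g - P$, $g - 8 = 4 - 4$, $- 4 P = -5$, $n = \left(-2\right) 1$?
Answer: $- \frac{273}{4} \approx -68.25$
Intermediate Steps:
$n = -2$
$P = \frac{5}{4}$ ($P = \left(- \frac{1}{4}\right) \left(-5\right) = \frac{5}{4} \approx 1.25$)
$g = 8$ ($g = 8 + \left(4 - 4\right) = 8 + 0 = 8$)
$m{\left(t,s \right)} = \frac{27}{4}$ ($m{\left(t,s \right)} = 8 - \frac{5}{4} = \frac{27}{4}$)
$\left(-15\right) 5 + m{\left(6,n \right)} = \left(-15\right) 5 + \frac{27}{4} = -75 + \frac{27}{4} = - \frac{273}{4}$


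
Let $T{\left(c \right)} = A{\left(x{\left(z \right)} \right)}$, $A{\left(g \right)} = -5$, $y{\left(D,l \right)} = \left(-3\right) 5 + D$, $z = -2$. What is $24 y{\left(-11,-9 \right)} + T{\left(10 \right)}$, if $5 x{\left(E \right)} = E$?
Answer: $-629$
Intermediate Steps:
$y{\left(D,l \right)} = -15 + D$
$x{\left(E \right)} = \frac{E}{5}$
$T{\left(c \right)} = -5$
$24 y{\left(-11,-9 \right)} + T{\left(10 \right)} = 24 \left(-15 - 11\right) - 5 = 24 \left(-26\right) - 5 = -624 - 5 = -629$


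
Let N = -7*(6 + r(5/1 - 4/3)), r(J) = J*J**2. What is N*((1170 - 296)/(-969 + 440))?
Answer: 397138/621 ≈ 639.51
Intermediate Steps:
r(J) = J**3
N = -10451/27 (N = -7*(6 + (5/1 - 4/3)**3) = -7*(6 + (5*1 - 4*1/3)**3) = -7*(6 + (5 - 4/3)**3) = -7*(6 + (11/3)**3) = -7*(6 + 1331/27) = -7*1493/27 = -10451/27 ≈ -387.07)
N*((1170 - 296)/(-969 + 440)) = -10451*(1170 - 296)/(27*(-969 + 440)) = -9134174/(27*(-529)) = -9134174*(-1)/(27*529) = -10451/27*(-38/23) = 397138/621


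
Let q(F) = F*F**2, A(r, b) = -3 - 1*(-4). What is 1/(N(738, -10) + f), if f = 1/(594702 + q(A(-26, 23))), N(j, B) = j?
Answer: 594703/438890815 ≈ 0.0013550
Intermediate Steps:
A(r, b) = 1 (A(r, b) = -3 + 4 = 1)
q(F) = F**3
f = 1/594703 (f = 1/(594702 + 1**3) = 1/(594702 + 1) = 1/594703 ≈ 1.6815e-6)
1/(N(738, -10) + f) = 1/(738 + 1/594703) = 1/(438890815/594703) = 594703/438890815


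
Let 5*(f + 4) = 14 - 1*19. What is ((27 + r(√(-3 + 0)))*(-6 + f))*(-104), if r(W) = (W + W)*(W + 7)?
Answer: 24024 + 16016*I*√3 ≈ 24024.0 + 27741.0*I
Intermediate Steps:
r(W) = 2*W*(7 + W) (r(W) = (2*W)*(7 + W) = 2*W*(7 + W))
f = -5 (f = -4 + (14 - 1*19)/5 = -4 + (14 - 19)/5 = -4 + (⅕)*(-5) = -4 - 1 = -5)
((27 + r(√(-3 + 0)))*(-6 + f))*(-104) = ((27 + 2*√(-3 + 0)*(7 + √(-3 + 0)))*(-6 - 5))*(-104) = ((27 + 2*√(-3)*(7 + √(-3)))*(-11))*(-104) = ((27 + 2*(I*√3)*(7 + I*√3))*(-11))*(-104) = ((27 + 2*I*√3*(7 + I*√3))*(-11))*(-104) = (-297 - 22*I*√3*(7 + I*√3))*(-104) = 30888 + 2288*I*√3*(7 + I*√3)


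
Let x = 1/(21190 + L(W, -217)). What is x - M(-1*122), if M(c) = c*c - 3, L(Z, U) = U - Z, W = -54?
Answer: -312902786/21027 ≈ -14881.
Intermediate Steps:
M(c) = -3 + c² (M(c) = c² - 3 = -3 + c²)
x = 1/21027 (x = 1/(21190 + (-217 - 1*(-54))) = 1/(21190 + (-217 + 54)) = 1/(21190 - 163) = 1/21027 ≈ 4.7558e-5)
x - M(-1*122) = 1/21027 - (-3 + (-1*122)²) = 1/21027 - (-3 + (-122)²) = 1/21027 - (-3 + 14884) = 1/21027 - 1*14881 = 1/21027 - 14881 = -312902786/21027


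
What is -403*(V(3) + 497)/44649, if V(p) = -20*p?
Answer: -176111/44649 ≈ -3.9443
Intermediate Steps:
-403*(V(3) + 497)/44649 = -403*(-20*3 + 497)/44649 = -403*(-60 + 497)*(1/44649) = -403*437*(1/44649) = -176111*1/44649 = -176111/44649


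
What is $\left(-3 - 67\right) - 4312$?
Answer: $-4382$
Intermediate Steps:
$\left(-3 - 67\right) - 4312 = -70 - 4312 = -4382$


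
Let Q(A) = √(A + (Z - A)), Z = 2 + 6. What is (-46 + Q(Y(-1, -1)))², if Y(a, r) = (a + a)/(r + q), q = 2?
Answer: 2124 - 184*√2 ≈ 1863.8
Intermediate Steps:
Z = 8
Y(a, r) = 2*a/(2 + r) (Y(a, r) = (a + a)/(r + 2) = (2*a)/(2 + r) = 2*a/(2 + r))
Q(A) = 2*√2 (Q(A) = √(A + (8 - A)) = √8 = 2*√2)
(-46 + Q(Y(-1, -1)))² = (-46 + 2*√2)²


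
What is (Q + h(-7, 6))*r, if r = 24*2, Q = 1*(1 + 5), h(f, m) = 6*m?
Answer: 2016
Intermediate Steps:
Q = 6 (Q = 1*6 = 6)
r = 48
(Q + h(-7, 6))*r = (6 + 6*6)*48 = (6 + 36)*48 = 42*48 = 2016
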